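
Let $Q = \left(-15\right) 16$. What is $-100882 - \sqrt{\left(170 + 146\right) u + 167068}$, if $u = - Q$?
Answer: $-100882 - 2 \sqrt{60727} \approx -1.0137 \cdot 10^{5}$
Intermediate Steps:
$Q = -240$
$u = 240$ ($u = \left(-1\right) \left(-240\right) = 240$)
$-100882 - \sqrt{\left(170 + 146\right) u + 167068} = -100882 - \sqrt{\left(170 + 146\right) 240 + 167068} = -100882 - \sqrt{316 \cdot 240 + 167068} = -100882 - \sqrt{75840 + 167068} = -100882 - \sqrt{242908} = -100882 - 2 \sqrt{60727}$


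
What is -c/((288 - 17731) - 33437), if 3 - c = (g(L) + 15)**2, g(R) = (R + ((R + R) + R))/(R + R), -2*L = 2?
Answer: -143/25440 ≈ -0.0056211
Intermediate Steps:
L = -1 (L = -1/2*2 = -1)
g(R) = 2 (g(R) = (R + (2*R + R))/((2*R)) = (R + 3*R)*(1/(2*R)) = (4*R)*(1/(2*R)) = 2)
c = -286 (c = 3 - (2 + 15)**2 = 3 - 1*17**2 = 3 - 1*289 = 3 - 289 = -286)
-c/((288 - 17731) - 33437) = -(-286)/((288 - 17731) - 33437) = -(-286)/(-17443 - 33437) = -(-286)/(-50880) = -(-286)*(-1)/50880 = -1*143/25440 = -143/25440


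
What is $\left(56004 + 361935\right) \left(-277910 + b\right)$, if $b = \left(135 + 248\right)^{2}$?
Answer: $-54842373519$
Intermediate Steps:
$b = 146689$ ($b = 383^{2} = 146689$)
$\left(56004 + 361935\right) \left(-277910 + b\right) = \left(56004 + 361935\right) \left(-277910 + 146689\right) = 417939 \left(-131221\right) = -54842373519$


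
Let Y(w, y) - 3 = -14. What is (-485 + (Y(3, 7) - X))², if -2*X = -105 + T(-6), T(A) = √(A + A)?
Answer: 1203397/4 - 1097*I*√3 ≈ 3.0085e+5 - 1900.1*I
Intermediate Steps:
Y(w, y) = -11 (Y(w, y) = 3 - 14 = -11)
T(A) = √2*√A (T(A) = √(2*A) = √2*√A)
X = 105/2 - I*√3 (X = -(-105 + √2*√(-6))/2 = -(-105 + √2*(I*√6))/2 = -(-105 + 2*I*√3)/2 = 105/2 - I*√3 ≈ 52.5 - 1.732*I)
(-485 + (Y(3, 7) - X))² = (-485 + (-11 - (105/2 - I*√3)))² = (-485 + (-11 + (-105/2 + I*√3)))² = (-485 + (-127/2 + I*√3))² = (-1097/2 + I*√3)²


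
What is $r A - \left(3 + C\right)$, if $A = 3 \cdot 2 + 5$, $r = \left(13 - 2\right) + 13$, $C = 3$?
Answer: $258$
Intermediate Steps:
$r = 24$ ($r = 11 + 13 = 24$)
$A = 11$ ($A = 6 + 5 = 11$)
$r A - \left(3 + C\right) = 24 \cdot 11 - \left(3 + 3\right) = 264 - 6 = 258$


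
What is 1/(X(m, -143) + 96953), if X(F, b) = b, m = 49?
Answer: 1/96810 ≈ 1.0330e-5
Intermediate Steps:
1/(X(m, -143) + 96953) = 1/(-143 + 96953) = 1/96810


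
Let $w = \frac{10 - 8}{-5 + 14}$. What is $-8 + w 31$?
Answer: $- \frac{10}{9} \approx -1.1111$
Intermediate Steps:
$w = \frac{2}{9} \approx 0.22222$
$-8 + w 31 = -8 + \frac{2}{9} \cdot 31 = -8 + \frac{62}{9} = - \frac{10}{9}$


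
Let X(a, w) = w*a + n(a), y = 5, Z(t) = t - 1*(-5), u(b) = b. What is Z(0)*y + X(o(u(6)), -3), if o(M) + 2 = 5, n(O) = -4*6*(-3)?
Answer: 88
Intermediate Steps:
Z(t) = 5 + t (Z(t) = t + 5 = 5 + t)
n(O) = 72 (n(O) = -24*(-3) = 72)
o(M) = 3 (o(M) = -2 + 5 = 3)
X(a, w) = 72 + a*w (X(a, w) = w*a + 72 = a*w + 72 = 72 + a*w)
Z(0)*y + X(o(u(6)), -3) = (5 + 0)*5 + (72 + 3*(-3)) = 5*5 + (72 - 9) = 25 + 63 = 88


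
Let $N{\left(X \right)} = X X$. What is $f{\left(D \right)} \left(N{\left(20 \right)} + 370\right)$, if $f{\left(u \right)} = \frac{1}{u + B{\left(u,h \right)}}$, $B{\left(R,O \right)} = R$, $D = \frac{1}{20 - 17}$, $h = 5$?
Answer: $1155$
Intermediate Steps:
$D = \frac{1}{3} \approx 0.33333$
$N{\left(X \right)} = X^{2}$
$f{\left(u \right)} = \frac{1}{2 u}$ ($f{\left(u \right)} = \frac{1}{u + u} = \frac{1}{2 u}$)
$f{\left(D \right)} \left(N{\left(20 \right)} + 370\right) = \frac{\frac{1}{\frac{1}{3}}}{2} \left(20^{2} + 370\right) = \frac{1}{2} \cdot 3 \left(400 + 370\right) = \frac{3}{2} \cdot 770 = 1155$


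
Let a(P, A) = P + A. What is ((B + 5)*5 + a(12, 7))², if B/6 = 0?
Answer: 1936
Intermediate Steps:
B = 0 (B = 6*0 = 0)
a(P, A) = A + P
((B + 5)*5 + a(12, 7))² = ((0 + 5)*5 + (7 + 12))² = (5*5 + 19)² = (25 + 19)² = 44² = 1936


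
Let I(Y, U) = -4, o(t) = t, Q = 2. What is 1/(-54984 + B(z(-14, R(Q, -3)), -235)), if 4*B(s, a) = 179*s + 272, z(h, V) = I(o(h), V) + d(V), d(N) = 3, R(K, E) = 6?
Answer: -4/219843 ≈ -1.8195e-5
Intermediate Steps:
z(h, V) = -1 (z(h, V) = -4 + 3 = -1)
B(s, a) = 68 + 179*s/4 (B(s, a) = (179*s + 272)/4 = (272 + 179*s)/4 = 68 + 179*s/4)
1/(-54984 + B(z(-14, R(Q, -3)), -235)) = 1/(-54984 + (68 + (179/4)*(-1))) = 1/(-54984 + (68 - 179/4)) = 1/(-54984 + 93/4) = 1/(-219843/4) = -4/219843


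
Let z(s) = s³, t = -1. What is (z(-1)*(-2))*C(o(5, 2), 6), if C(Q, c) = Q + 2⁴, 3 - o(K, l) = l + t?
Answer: 36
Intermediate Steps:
o(K, l) = 4 - l (o(K, l) = 3 - (l - 1) = 3 - (-1 + l) = 3 + (1 - l) = 4 - l)
C(Q, c) = 16 + Q (C(Q, c) = Q + 16 = 16 + Q)
(z(-1)*(-2))*C(o(5, 2), 6) = ((-1)³*(-2))*(16 + (4 - 1*2)) = (-1*(-2))*(16 + (4 - 2)) = 2*(16 + 2) = 2*18 = 36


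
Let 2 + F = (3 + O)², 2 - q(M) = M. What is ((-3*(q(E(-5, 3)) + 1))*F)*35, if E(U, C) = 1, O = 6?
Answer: -16590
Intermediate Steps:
q(M) = 2 - M
F = 79 (F = -2 + (3 + 6)² = -2 + 9² = -2 + 81 = 79)
((-3*(q(E(-5, 3)) + 1))*F)*35 = (-3*((2 - 1*1) + 1)*79)*35 = (-3*((2 - 1) + 1)*79)*35 = (-3*(1 + 1)*79)*35 = (-3*2*79)*35 = -6*79*35 = -474*35 = -16590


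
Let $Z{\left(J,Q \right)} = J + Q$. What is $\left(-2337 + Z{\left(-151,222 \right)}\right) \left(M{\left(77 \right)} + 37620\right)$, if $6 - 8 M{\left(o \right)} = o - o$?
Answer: $- \frac{170497239}{2} \approx -8.5249 \cdot 10^{7}$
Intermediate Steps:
$M{\left(o \right)} = \frac{3}{4}$ ($M{\left(o \right)} = \frac{3}{4} - \frac{o - o}{8} = \frac{3}{4} - 0 = \frac{3}{4} + 0 = \frac{3}{4}$)
$\left(-2337 + Z{\left(-151,222 \right)}\right) \left(M{\left(77 \right)} + 37620\right) = \left(-2337 + \left(-151 + 222\right)\right) \left(\frac{3}{4} + 37620\right) = \left(-2337 + 71\right) \frac{150483}{4} = \left(-2266\right) \frac{150483}{4} = - \frac{170497239}{2}$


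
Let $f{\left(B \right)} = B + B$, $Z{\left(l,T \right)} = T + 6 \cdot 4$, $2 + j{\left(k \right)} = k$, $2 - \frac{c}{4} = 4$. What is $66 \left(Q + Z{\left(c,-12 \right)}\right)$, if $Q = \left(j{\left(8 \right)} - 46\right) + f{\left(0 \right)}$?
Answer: $-1848$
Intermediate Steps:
$c = -8$ ($c = 8 - 16 = -8$)
$j{\left(k \right)} = -2 + k$
$Z{\left(l,T \right)} = 24 + T$ ($Z{\left(l,T \right)} = T + 24 = 24 + T$)
$f{\left(B \right)} = 2 B$
$Q = -40$ ($Q = \left(\left(-2 + 8\right) - 46\right) + 2 \cdot 0 = \left(6 - 46\right) + 0 = -40 + 0 = -40$)
$66 \left(Q + Z{\left(c,-12 \right)}\right) = 66 \left(-40 + \left(24 - 12\right)\right) = 66 \left(-40 + 12\right) = 66 \left(-28\right) = -1848$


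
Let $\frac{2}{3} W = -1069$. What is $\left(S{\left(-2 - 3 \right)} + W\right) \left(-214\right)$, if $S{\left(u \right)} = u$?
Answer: $344219$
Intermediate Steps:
$W = - \frac{3207}{2}$ ($W = \frac{3}{2} \left(-1069\right) = - \frac{3207}{2} \approx -1603.5$)
$\left(S{\left(-2 - 3 \right)} + W\right) \left(-214\right) = \left(\left(-2 - 3\right) - \frac{3207}{2}\right) \left(-214\right) = \left(-5 - \frac{3207}{2}\right) \left(-214\right) = \left(- \frac{3217}{2}\right) \left(-214\right) = 344219$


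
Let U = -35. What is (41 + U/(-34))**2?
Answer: 2042041/1156 ≈ 1766.5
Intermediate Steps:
(41 + U/(-34))**2 = (41 - 35/(-34))**2 = (41 - 35*(-1/34))**2 = (41 + 35/34)**2 = (1429/34)**2 = 2042041/1156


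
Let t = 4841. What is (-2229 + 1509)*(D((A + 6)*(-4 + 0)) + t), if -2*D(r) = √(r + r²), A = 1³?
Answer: -3485520 + 2160*√21 ≈ -3.4756e+6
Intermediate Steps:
A = 1
D(r) = -√(r + r²)/2
(-2229 + 1509)*(D((A + 6)*(-4 + 0)) + t) = (-2229 + 1509)*(-√((1 + 6)*(1 + (1 + 6)*(-4 + 0))*(-4 + 0))/2 + 4841) = -720*(-√756/2 + 4841) = -720*(-6*√21/2 + 4841) = -720*(-3*√21 + 4841) = -720*(4841 - 3*√21) = -3485520 + 2160*√21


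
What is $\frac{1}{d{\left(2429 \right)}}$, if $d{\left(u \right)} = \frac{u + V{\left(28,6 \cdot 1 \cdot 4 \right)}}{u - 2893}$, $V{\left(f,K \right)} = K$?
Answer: $- \frac{464}{2453} \approx -0.18916$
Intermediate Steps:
$d{\left(u \right)} = \frac{24 + u}{-2893 + u}$ ($d{\left(u \right)} = \frac{u + 6 \cdot 1 \cdot 4}{u - 2893} = \frac{u + 6 \cdot 4}{-2893 + u} = \frac{u + 24}{-2893 + u} = \frac{24 + u}{-2893 + u}$)
$\frac{1}{d{\left(2429 \right)}} = \frac{1}{\frac{1}{-2893 + 2429} \left(24 + 2429\right)} = \frac{1}{\frac{1}{-464} \cdot 2453} = \frac{1}{\left(- \frac{1}{464}\right) 2453} = \frac{1}{- \frac{2453}{464}} = - \frac{464}{2453}$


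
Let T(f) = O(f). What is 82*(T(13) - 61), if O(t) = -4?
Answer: -5330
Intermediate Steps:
T(f) = -4
82*(T(13) - 61) = 82*(-4 - 61) = 82*(-65) = -5330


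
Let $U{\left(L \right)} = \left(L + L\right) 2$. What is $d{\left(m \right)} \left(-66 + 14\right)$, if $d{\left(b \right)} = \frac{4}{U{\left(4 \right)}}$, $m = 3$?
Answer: $-13$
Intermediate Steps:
$U{\left(L \right)} = 4 L$ ($U{\left(L \right)} = 2 L 2 = 4 L$)
$d{\left(b \right)} = \frac{1}{4}$ ($d{\left(b \right)} = \frac{4}{4 \cdot 4} = \frac{4}{16} = 4 \cdot \frac{1}{16} = \frac{1}{4}$)
$d{\left(m \right)} \left(-66 + 14\right) = \frac{-66 + 14}{4} = \frac{1}{4} \left(-52\right) = -13$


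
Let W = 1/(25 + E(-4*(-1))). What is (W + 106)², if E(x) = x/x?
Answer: 7601049/676 ≈ 11244.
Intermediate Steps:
E(x) = 1
W = 1/26 (W = 1/(25 + 1) = 1/26 ≈ 0.038462)
(W + 106)² = (1/26 + 106)² = (2757/26)² = 7601049/676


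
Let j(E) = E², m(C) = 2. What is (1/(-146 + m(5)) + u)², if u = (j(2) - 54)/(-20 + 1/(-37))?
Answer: 7841633809/1265082624 ≈ 6.1985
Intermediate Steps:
u = 1850/741 (u = (2² - 54)/(-20 + 1/(-37)) = (4 - 54)/(-20 - 1/37) = -50/(-741/37) = -50*(-37/741) = 1850/741 ≈ 2.4966)
(1/(-146 + m(5)) + u)² = (1/(-146 + 2) + 1850/741)² = (1/(-144) + 1850/741)² = (-1/144 + 1850/741)² = (88553/35568)² = 7841633809/1265082624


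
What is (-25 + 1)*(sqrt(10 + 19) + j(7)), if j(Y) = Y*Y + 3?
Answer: -1248 - 24*sqrt(29) ≈ -1377.2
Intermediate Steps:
j(Y) = 3 + Y**2 (j(Y) = Y**2 + 3 = 3 + Y**2)
(-25 + 1)*(sqrt(10 + 19) + j(7)) = (-25 + 1)*(sqrt(10 + 19) + (3 + 7**2)) = -24*(sqrt(29) + (3 + 49)) = -24*(sqrt(29) + 52) = -24*(52 + sqrt(29)) = -1248 - 24*sqrt(29)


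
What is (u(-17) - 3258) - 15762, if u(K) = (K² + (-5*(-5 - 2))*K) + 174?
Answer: -19152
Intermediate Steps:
u(K) = 174 + K² + 35*K (u(K) = (K² + (-5*(-7))*K) + 174 = (K² + 35*K) + 174 = 174 + K² + 35*K)
(u(-17) - 3258) - 15762 = ((174 + (-17)² + 35*(-17)) - 3258) - 15762 = ((174 + 289 - 595) - 3258) - 15762 = (-132 - 3258) - 15762 = -3390 - 15762 = -19152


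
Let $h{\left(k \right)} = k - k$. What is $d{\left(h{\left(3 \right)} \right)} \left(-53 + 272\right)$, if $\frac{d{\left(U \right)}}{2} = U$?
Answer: $0$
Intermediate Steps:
$h{\left(k \right)} = 0$
$d{\left(U \right)} = 2 U$
$d{\left(h{\left(3 \right)} \right)} \left(-53 + 272\right) = 2 \cdot 0 \left(-53 + 272\right) = 0 \cdot 219 = 0$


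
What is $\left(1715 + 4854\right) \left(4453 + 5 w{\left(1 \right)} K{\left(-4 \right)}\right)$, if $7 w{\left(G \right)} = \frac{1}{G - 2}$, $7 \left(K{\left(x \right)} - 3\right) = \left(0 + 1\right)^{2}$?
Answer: $\frac{1432613503}{49} \approx 2.9237 \cdot 10^{7}$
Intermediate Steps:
$K{\left(x \right)} = \frac{22}{7}$ ($K{\left(x \right)} = 3 + \frac{\left(0 + 1\right)^{2}}{7} = 3 + \frac{1^{2}}{7} = 3 + \frac{1}{7} \cdot 1 = 3 + \frac{1}{7} = \frac{22}{7}$)
$w{\left(G \right)} = \frac{1}{7 \left(-2 + G\right)}$ ($w{\left(G \right)} = \frac{1}{7 \left(G - 2\right)} = \frac{1}{7 \left(-2 + G\right)}$)
$\left(1715 + 4854\right) \left(4453 + 5 w{\left(1 \right)} K{\left(-4 \right)}\right) = \left(1715 + 4854\right) \left(4453 + 5 \frac{1}{7 \left(-2 + 1\right)} \frac{22}{7}\right) = 6569 \left(4453 + 5 \frac{1}{7 \left(-1\right)} \frac{22}{7}\right) = 6569 \left(4453 + 5 \cdot \frac{1}{7} \left(-1\right) \frac{22}{7}\right) = 6569 \left(4453 + 5 \left(- \frac{1}{7}\right) \frac{22}{7}\right) = 6569 \left(4453 - \frac{110}{49}\right) = 6569 \cdot \frac{218087}{49} = \frac{1432613503}{49}$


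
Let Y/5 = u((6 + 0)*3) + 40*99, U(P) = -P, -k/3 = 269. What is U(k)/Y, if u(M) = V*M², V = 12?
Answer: 269/13080 ≈ 0.020566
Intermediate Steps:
k = -807 (k = -3*269 = -807)
u(M) = 12*M²
Y = 39240 (Y = 5*(12*((6 + 0)*3)² + 40*99) = 5*(12*(6*3)² + 3960) = 5*(12*18² + 3960) = 5*(12*324 + 3960) = 5*(3888 + 3960) = 5*7848 = 39240)
U(k)/Y = -1*(-807)/39240 = 807*(1/39240) = 269/13080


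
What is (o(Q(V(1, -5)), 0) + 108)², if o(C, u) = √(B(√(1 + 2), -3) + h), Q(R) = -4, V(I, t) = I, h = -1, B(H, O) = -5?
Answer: (108 + I*√6)² ≈ 11658.0 + 529.09*I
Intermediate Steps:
o(C, u) = I*√6 (o(C, u) = √(-5 - 1) = √(-6) = I*√6)
(o(Q(V(1, -5)), 0) + 108)² = (I*√6 + 108)² = (108 + I*√6)²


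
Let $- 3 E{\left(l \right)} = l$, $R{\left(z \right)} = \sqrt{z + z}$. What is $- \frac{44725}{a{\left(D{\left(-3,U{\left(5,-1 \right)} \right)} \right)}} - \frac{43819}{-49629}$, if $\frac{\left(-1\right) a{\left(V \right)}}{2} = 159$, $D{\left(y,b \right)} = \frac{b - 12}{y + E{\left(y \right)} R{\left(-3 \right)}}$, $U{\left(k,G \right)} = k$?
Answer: $\frac{744530489}{5260674} \approx 141.53$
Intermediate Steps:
$R{\left(z \right)} = \sqrt{2} \sqrt{z}$ ($R{\left(z \right)} = \sqrt{2 z} = \sqrt{2} \sqrt{z}$)
$E{\left(l \right)} = - \frac{l}{3}$
$D{\left(y,b \right)} = \frac{-12 + b}{y - \frac{i y \sqrt{6}}{3}}$ ($D{\left(y,b \right)} = \frac{b - 12}{y + - \frac{y}{3} \sqrt{2} \sqrt{-3}} = \frac{-12 + b}{y + - \frac{y}{3} \sqrt{2} i \sqrt{3}} = \frac{-12 + b}{y + - \frac{y}{3} i \sqrt{6}} = \frac{-12 + b}{y - \frac{i y \sqrt{6}}{3}}$)
$a{\left(V \right)} = -318$ ($a{\left(V \right)} = \left(-2\right) 159 = -318$)
$- \frac{44725}{a{\left(D{\left(-3,U{\left(5,-1 \right)} \right)} \right)}} - \frac{43819}{-49629} = - \frac{44725}{-318} - \frac{43819}{-49629} = \left(-44725\right) \left(- \frac{1}{318}\right) - - \frac{43819}{49629} = \frac{44725}{318} + \frac{43819}{49629} = \frac{744530489}{5260674}$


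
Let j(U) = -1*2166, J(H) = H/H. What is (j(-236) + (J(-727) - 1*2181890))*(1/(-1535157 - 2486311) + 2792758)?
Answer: -24529093156655792865/4021468 ≈ -6.0995e+12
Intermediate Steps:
J(H) = 1
j(U) = -2166
(j(-236) + (J(-727) - 1*2181890))*(1/(-1535157 - 2486311) + 2792758) = (-2166 + (1 - 1*2181890))*(1/(-1535157 - 2486311) + 2792758) = (-2166 + (1 - 2181890))*(1/(-4021468) + 2792758) = (-2166 - 2181889)*(-1/4021468 + 2792758) = -2184055*11230986928743/4021468 = -24529093156655792865/4021468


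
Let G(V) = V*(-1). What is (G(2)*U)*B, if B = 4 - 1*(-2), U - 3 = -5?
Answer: 24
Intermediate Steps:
G(V) = -V
U = -2 (U = 3 - 5 = -2)
B = 6 (B = 4 + 2 = 6)
(G(2)*U)*B = (-1*2*(-2))*6 = -2*(-2)*6 = 4*6 = 24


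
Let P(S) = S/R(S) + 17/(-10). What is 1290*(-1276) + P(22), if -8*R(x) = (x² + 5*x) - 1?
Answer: -9761029041/5930 ≈ -1.6460e+6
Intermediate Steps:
R(x) = ⅛ - 5*x/8 - x²/8 (R(x) = -((x² + 5*x) - 1)/8 = -(-1 + x² + 5*x)/8 = ⅛ - 5*x/8 - x²/8)
P(S) = -17/10 + S/(⅛ - 5*S/8 - S²/8) (P(S) = S/(⅛ - 5*S/8 - S²/8) + 17/(-10) = S/(⅛ - 5*S/8 - S²/8) + 17*(-⅒) = S/(⅛ - 5*S/8 - S²/8) - 17/10 = -17/10 + S/(⅛ - 5*S/8 - S²/8))
1290*(-1276) + P(22) = 1290*(-1276) + (17 - 165*22 - 17*22²)/(10*(-1 + 22² + 5*22)) = -1646040 + (17 - 3630 - 17*484)/(10*(-1 + 484 + 110)) = -1646040 + (⅒)*(17 - 3630 - 8228)/593 = -1646040 + (⅒)*(1/593)*(-11841) = -1646040 - 11841/5930 = -9761029041/5930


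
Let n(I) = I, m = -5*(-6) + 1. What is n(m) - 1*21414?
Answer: -21383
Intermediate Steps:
m = 31 (m = 30 + 1 = 31)
n(m) - 1*21414 = 31 - 1*21414 = 31 - 21414 = -21383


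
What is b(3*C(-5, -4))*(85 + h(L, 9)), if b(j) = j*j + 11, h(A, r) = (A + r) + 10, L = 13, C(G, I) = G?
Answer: 27612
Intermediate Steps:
h(A, r) = 10 + A + r
b(j) = 11 + j² (b(j) = j² + 11 = 11 + j²)
b(3*C(-5, -4))*(85 + h(L, 9)) = (11 + (3*(-5))²)*(85 + (10 + 13 + 9)) = (11 + (-15)²)*(85 + 32) = (11 + 225)*117 = 236*117 = 27612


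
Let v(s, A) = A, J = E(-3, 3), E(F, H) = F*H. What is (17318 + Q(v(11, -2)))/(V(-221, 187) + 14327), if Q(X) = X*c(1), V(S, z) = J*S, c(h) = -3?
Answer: 4331/4079 ≈ 1.0618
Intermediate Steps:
J = -9 (J = -3*3 = -9)
V(S, z) = -9*S
Q(X) = -3*X (Q(X) = X*(-3) = -3*X)
(17318 + Q(v(11, -2)))/(V(-221, 187) + 14327) = (17318 - 3*(-2))/(-9*(-221) + 14327) = (17318 + 6)/(1989 + 14327) = 17324/16316 = 17324*(1/16316) = 4331/4079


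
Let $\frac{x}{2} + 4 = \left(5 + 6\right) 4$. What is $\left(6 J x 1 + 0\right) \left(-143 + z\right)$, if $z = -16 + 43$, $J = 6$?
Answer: $-334080$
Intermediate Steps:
$x = 80$ ($x = -8 + 2 \left(5 + 6\right) 4 = -8 + 2 \cdot 11 \cdot 4 = -8 + 2 \cdot 44 = -8 + 88 = 80$)
$z = 27$
$\left(6 J x 1 + 0\right) \left(-143 + z\right) = \left(6 \cdot 6 \cdot 80 \cdot 1 + 0\right) \left(-143 + 27\right) = \left(6 \cdot 480 \cdot 1 + 0\right) \left(-116\right) = \left(6 \cdot 480 + 0\right) \left(-116\right) = \left(2880 + 0\right) \left(-116\right) = 2880 \left(-116\right) = -334080$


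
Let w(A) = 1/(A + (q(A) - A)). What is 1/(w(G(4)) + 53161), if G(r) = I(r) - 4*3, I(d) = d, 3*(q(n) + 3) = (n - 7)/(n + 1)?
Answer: 16/850569 ≈ 1.8811e-5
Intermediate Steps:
q(n) = -3 + (-7 + n)/(3*(1 + n)) (q(n) = -3 + ((n - 7)/(n + 1))/3 = -3 + ((-7 + n)/(1 + n))/3 = -3 + (-7 + n)/(3*(1 + n)))
G(r) = -12 + r (G(r) = r - 4*3 = r - 12 = -12 + r)
w(A) = 3*(1 + A)/(8*(-2 - A)) (w(A) = 1/(A + (8*(-2 - A)/(3*(1 + A)) - A)) = 1/(A + (-A + 8*(-2 - A)/(3*(1 + A)))) = 1/(8*(-2 - A)/(3*(1 + A))) = 3*(1 + A)/(8*(-2 - A)))
1/(w(G(4)) + 53161) = 1/(3*(-1 - (-12 + 4))/(8*(2 + (-12 + 4))) + 53161) = 1/(3*(-1 - 1*(-8))/(8*(2 - 8)) + 53161) = 1/((3/8)*(-1 + 8)/(-6) + 53161) = 1/((3/8)*(-⅙)*7 + 53161) = 1/(-7/16 + 53161) = 1/(850569/16) = 16/850569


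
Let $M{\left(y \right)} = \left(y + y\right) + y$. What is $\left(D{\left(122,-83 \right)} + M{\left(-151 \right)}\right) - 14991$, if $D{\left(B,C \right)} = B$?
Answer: $-15322$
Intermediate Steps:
$M{\left(y \right)} = 3 y$ ($M{\left(y \right)} = 2 y + y = 3 y$)
$\left(D{\left(122,-83 \right)} + M{\left(-151 \right)}\right) - 14991 = \left(122 + 3 \left(-151\right)\right) - 14991 = \left(122 - 453\right) - 14991 = -331 - 14991 = -15322$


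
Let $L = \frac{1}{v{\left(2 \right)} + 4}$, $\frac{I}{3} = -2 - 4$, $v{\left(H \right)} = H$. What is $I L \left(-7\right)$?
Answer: $21$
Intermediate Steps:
$I = -18$ ($I = 3 \left(-2 - 4\right) = 3 \left(-6\right) = -18$)
$L = \frac{1}{6}$ ($L = \frac{1}{2 + 4} = \frac{1}{6} \approx 0.16667$)
$I L \left(-7\right) = \left(-18\right) \frac{1}{6} \left(-7\right) = \left(-3\right) \left(-7\right) = 21$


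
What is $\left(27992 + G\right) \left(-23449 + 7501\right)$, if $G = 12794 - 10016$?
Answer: $-490719960$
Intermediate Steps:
$G = 2778$ ($G = 12794 - 10016 = 2778$)
$\left(27992 + G\right) \left(-23449 + 7501\right) = \left(27992 + 2778\right) \left(-23449 + 7501\right) = 30770 \left(-15948\right) = -490719960$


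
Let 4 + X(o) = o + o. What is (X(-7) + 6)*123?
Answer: -1476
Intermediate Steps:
X(o) = -4 + 2*o (X(o) = -4 + (o + o) = -4 + 2*o)
(X(-7) + 6)*123 = ((-4 + 2*(-7)) + 6)*123 = ((-4 - 14) + 6)*123 = (-18 + 6)*123 = -12*123 = -1476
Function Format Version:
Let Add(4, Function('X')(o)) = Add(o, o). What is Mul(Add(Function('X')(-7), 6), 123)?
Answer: -1476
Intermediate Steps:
Function('X')(o) = Add(-4, Mul(2, o)) (Function('X')(o) = Add(-4, Add(o, o)) = Add(-4, Mul(2, o)))
Mul(Add(Function('X')(-7), 6), 123) = Mul(Add(Add(-4, Mul(2, -7)), 6), 123) = Mul(Add(Add(-4, -14), 6), 123) = Mul(Add(-18, 6), 123) = Mul(-12, 123) = -1476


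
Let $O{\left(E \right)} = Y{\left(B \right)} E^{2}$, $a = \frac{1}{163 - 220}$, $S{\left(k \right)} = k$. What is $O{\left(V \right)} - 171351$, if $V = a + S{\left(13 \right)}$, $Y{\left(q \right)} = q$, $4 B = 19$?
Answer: $- \frac{29164121}{171} \approx -1.7055 \cdot 10^{5}$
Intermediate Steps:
$B = \frac{19}{4}$ ($B = \frac{1}{4} \cdot 19 = \frac{19}{4} \approx 4.75$)
$a = - \frac{1}{57}$ ($a = \frac{1}{-57} = - \frac{1}{57} \approx -0.017544$)
$V = \frac{740}{57}$ ($V = - \frac{1}{57} + 13 = \frac{740}{57} \approx 12.982$)
$O{\left(E \right)} = \frac{19 E^{2}}{4}$
$O{\left(V \right)} - 171351 = \frac{19 \left(\frac{740}{57}\right)^{2}}{4} - 171351 = \frac{19}{4} \cdot \frac{547600}{3249} - 171351 = \frac{136900}{171} - 171351 = - \frac{29164121}{171}$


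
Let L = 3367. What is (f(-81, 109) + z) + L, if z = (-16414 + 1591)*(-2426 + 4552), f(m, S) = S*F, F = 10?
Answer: -31509241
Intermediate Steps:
f(m, S) = 10*S (f(m, S) = S*10 = 10*S)
z = -31513698 (z = -14823*2126 = -31513698)
(f(-81, 109) + z) + L = (10*109 - 31513698) + 3367 = (1090 - 31513698) + 3367 = -31512608 + 3367 = -31509241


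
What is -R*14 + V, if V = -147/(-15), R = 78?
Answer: -5411/5 ≈ -1082.2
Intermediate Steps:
V = 49/5 (V = -147*(-1/15) = 49/5 ≈ 9.8000)
-R*14 + V = -1*78*14 + 49/5 = -78*14 + 49/5 = -1092 + 49/5 = -5411/5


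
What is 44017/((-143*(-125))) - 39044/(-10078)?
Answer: 570757413/90072125 ≈ 6.3367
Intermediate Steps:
44017/((-143*(-125))) - 39044/(-10078) = 44017/17875 - 39044*(-1/10078) = 44017*(1/17875) + 19522/5039 = 44017/17875 + 19522/5039 = 570757413/90072125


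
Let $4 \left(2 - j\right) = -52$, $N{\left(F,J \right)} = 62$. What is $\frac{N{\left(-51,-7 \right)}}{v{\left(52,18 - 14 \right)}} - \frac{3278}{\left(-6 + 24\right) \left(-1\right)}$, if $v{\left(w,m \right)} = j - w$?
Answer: $\frac{60085}{333} \approx 180.44$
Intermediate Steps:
$j = 15$ ($j = 2 - -13 = 2 + 13 = 15$)
$v{\left(w,m \right)} = 15 - w$
$\frac{N{\left(-51,-7 \right)}}{v{\left(52,18 - 14 \right)}} - \frac{3278}{\left(-6 + 24\right) \left(-1\right)} = \frac{62}{15 - 52} - \frac{3278}{\left(-6 + 24\right) \left(-1\right)} = \frac{62}{15 - 52} - \frac{3278}{18 \left(-1\right)} = \frac{62}{-37} - \frac{3278}{-18} = 62 \left(- \frac{1}{37}\right) - - \frac{1639}{9} = - \frac{62}{37} + \frac{1639}{9} = \frac{60085}{333}$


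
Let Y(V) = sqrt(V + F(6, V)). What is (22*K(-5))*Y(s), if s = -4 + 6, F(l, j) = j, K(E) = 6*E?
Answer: -1320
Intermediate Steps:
s = 2
Y(V) = sqrt(2)*sqrt(V) (Y(V) = sqrt(V + V) = sqrt(2*V) = sqrt(2)*sqrt(V))
(22*K(-5))*Y(s) = (22*(6*(-5)))*(sqrt(2)*sqrt(2)) = (22*(-30))*2 = -660*2 = -1320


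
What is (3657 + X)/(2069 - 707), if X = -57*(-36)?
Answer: 1903/454 ≈ 4.1916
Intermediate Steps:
X = 2052
(3657 + X)/(2069 - 707) = (3657 + 2052)/(2069 - 707) = 5709/1362 = 5709*(1/1362) = 1903/454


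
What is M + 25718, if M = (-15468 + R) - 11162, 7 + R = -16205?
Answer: -17124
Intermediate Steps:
R = -16212 (R = -7 - 16205 = -16212)
M = -42842 (M = (-15468 - 16212) - 11162 = -31680 - 11162 = -42842)
M + 25718 = -42842 + 25718 = -17124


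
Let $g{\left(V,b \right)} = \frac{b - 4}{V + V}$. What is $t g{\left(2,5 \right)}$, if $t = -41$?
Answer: $- \frac{41}{4} \approx -10.25$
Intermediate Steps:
$g{\left(V,b \right)} = \frac{-4 + b}{2 V}$
$t g{\left(2,5 \right)} = - 41 \frac{-4 + 5}{2 \cdot 2} = - 41 \cdot \frac{1}{2} \cdot \frac{1}{2} \cdot 1 = \left(-41\right) \frac{1}{4} = - \frac{41}{4}$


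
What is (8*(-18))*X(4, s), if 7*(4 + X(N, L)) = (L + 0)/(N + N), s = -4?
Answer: 4104/7 ≈ 586.29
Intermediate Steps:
X(N, L) = -4 + L/(14*N) (X(N, L) = -4 + ((L + 0)/(N + N))/7 = -4 + (L/((2*N)))/7 = -4 + (L*(1/(2*N)))/7 = -4 + (L/(2*N))/7 = -4 + L/(14*N))
(8*(-18))*X(4, s) = (8*(-18))*(-4 + (1/14)*(-4)/4) = -144*(-4 + (1/14)*(-4)*(1/4)) = -144*(-4 - 1/14) = -144*(-57/14) = 4104/7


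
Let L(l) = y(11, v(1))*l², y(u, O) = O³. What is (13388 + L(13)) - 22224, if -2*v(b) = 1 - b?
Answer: -8836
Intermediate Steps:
v(b) = -½ + b/2 (v(b) = -(1 - b)/2 = -½ + b/2)
L(l) = 0 (L(l) = (-½ + (½)*1)³*l² = (-½ + ½)³*l² = 0³*l² = 0*l² = 0)
(13388 + L(13)) - 22224 = (13388 + 0) - 22224 = 13388 - 22224 = -8836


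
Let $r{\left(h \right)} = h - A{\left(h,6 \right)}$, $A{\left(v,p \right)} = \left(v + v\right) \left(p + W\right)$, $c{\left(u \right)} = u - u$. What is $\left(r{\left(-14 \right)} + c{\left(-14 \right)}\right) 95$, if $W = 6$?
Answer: $30590$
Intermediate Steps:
$c{\left(u \right)} = 0$
$A{\left(v,p \right)} = 2 v \left(6 + p\right)$ ($A{\left(v,p \right)} = \left(v + v\right) \left(p + 6\right) = 2 v \left(6 + p\right)$)
$r{\left(h \right)} = - 23 h$ ($r{\left(h \right)} = h - 2 h \left(6 + 6\right) = h - 2 h 12 = h - 24 h = - 23 h$)
$\left(r{\left(-14 \right)} + c{\left(-14 \right)}\right) 95 = \left(\left(-23\right) \left(-14\right) + 0\right) 95 = \left(322 + 0\right) 95 = 322 \cdot 95 = 30590$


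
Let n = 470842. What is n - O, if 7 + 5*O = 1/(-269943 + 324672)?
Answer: 128843942192/273645 ≈ 4.7084e+5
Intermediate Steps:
O = -383102/273645 (O = -7/5 + 1/(5*(-269943 + 324672)) = -7/5 + (⅕)/54729 = -7/5 + (⅕)*(1/54729) = -7/5 + 1/273645 = -383102/273645 ≈ -1.4000)
n - O = 470842 - 1*(-383102/273645) = 470842 + 383102/273645 = 128843942192/273645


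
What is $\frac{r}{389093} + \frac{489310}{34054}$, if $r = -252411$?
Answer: $\frac{90895745818}{6625086511} \approx 13.72$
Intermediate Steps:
$\frac{r}{389093} + \frac{489310}{34054} = - \frac{252411}{389093} + \frac{489310}{34054} = \left(-252411\right) \frac{1}{389093} + 489310 \cdot \frac{1}{34054} = - \frac{252411}{389093} + \frac{244655}{17027} = \frac{90895745818}{6625086511}$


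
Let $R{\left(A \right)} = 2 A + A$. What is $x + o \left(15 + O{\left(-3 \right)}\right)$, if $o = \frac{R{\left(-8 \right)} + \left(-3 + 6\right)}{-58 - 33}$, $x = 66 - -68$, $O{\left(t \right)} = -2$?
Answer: $137$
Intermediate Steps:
$x = 134$ ($x = 66 + 68 = 134$)
$R{\left(A \right)} = 3 A$
$o = \frac{3}{13}$ ($o = \frac{3 \left(-8\right) + \left(-3 + 6\right)}{-58 - 33} = \frac{-24 + 3}{-91} = \left(-21\right) \left(- \frac{1}{91}\right) = \frac{3}{13} \approx 0.23077$)
$x + o \left(15 + O{\left(-3 \right)}\right) = 134 + \frac{3 \left(15 - 2\right)}{13} = 134 + \frac{3}{13} \cdot 13 = 134 + 3 = 137$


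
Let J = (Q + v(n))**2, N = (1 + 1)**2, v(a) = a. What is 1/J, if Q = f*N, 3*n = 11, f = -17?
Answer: 9/37249 ≈ 0.00024162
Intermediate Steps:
n = 11/3 (n = (1/3)*11 = 11/3 ≈ 3.6667)
N = 4 (N = 2**2 = 4)
Q = -68 (Q = -17*4 = -68)
J = 37249/9 (J = (-68 + 11/3)**2 = (-193/3)**2 = 37249/9 ≈ 4138.8)
1/J = 1/(37249/9) = 9/37249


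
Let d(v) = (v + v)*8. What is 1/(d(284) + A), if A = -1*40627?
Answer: -1/36083 ≈ -2.7714e-5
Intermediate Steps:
A = -40627
d(v) = 16*v (d(v) = (2*v)*8 = 16*v)
1/(d(284) + A) = 1/(16*284 - 40627) = 1/(4544 - 40627) = 1/(-36083) = -1/36083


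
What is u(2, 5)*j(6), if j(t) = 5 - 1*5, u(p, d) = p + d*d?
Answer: 0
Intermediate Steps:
u(p, d) = p + d²
j(t) = 0 (j(t) = 5 - 5 = 0)
u(2, 5)*j(6) = (2 + 5²)*0 = (2 + 25)*0 = 27*0 = 0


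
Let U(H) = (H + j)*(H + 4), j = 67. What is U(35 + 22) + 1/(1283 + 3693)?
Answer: 37638465/4976 ≈ 7564.0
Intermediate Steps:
U(H) = (4 + H)*(67 + H) (U(H) = (H + 67)*(H + 4) = (67 + H)*(4 + H) = (4 + H)*(67 + H))
U(35 + 22) + 1/(1283 + 3693) = (268 + (35 + 22)² + 71*(35 + 22)) + 1/(1283 + 3693) = (268 + 57² + 71*57) + 1/4976 = (268 + 3249 + 4047) + 1/4976 = 7564 + 1/4976 = 37638465/4976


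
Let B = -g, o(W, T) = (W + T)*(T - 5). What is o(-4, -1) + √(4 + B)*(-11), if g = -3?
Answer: 30 - 11*√7 ≈ 0.89674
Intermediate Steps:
o(W, T) = (-5 + T)*(T + W) (o(W, T) = (T + W)*(-5 + T) = (-5 + T)*(T + W))
B = 3 (B = -1*(-3) = 3)
o(-4, -1) + √(4 + B)*(-11) = ((-1)² - 5*(-1) - 5*(-4) - 1*(-4)) + √(4 + 3)*(-11) = (1 + 5 + 20 + 4) + √7*(-11) = 30 - 11*√7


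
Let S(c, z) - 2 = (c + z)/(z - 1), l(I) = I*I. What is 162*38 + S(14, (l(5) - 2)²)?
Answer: 1083989/176 ≈ 6159.0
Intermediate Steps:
l(I) = I²
S(c, z) = 2 + (c + z)/(-1 + z) (S(c, z) = 2 + (c + z)/(z - 1) = 2 + (c + z)/(-1 + z))
162*38 + S(14, (l(5) - 2)²) = 162*38 + (-2 + 14 + 3*(5² - 2)²)/(-1 + (5² - 2)²) = 6156 + (-2 + 14 + 3*(25 - 2)²)/(-1 + (25 - 2)²) = 6156 + (-2 + 14 + 3*23²)/(-1 + 23²) = 6156 + (-2 + 14 + 3*529)/(-1 + 529) = 6156 + (-2 + 14 + 1587)/528 = 6156 + (1/528)*1599 = 6156 + 533/176 = 1083989/176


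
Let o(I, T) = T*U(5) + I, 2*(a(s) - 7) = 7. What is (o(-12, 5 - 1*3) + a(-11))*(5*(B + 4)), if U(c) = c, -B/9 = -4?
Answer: 1700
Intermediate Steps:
B = 36 (B = -9*(-4) = 36)
a(s) = 21/2 (a(s) = 7 + (1/2)*7 = 7 + 7/2 = 21/2)
o(I, T) = I + 5*T (o(I, T) = T*5 + I = 5*T + I = I + 5*T)
(o(-12, 5 - 1*3) + a(-11))*(5*(B + 4)) = ((-12 + 5*(5 - 1*3)) + 21/2)*(5*(36 + 4)) = ((-12 + 5*(5 - 3)) + 21/2)*(5*40) = ((-12 + 5*2) + 21/2)*200 = ((-12 + 10) + 21/2)*200 = (-2 + 21/2)*200 = (17/2)*200 = 1700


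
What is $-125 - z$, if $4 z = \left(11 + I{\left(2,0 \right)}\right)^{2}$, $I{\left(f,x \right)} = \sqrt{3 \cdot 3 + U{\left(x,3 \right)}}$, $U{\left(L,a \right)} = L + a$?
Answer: $- \frac{633}{4} - 11 \sqrt{3} \approx -177.3$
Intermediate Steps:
$I{\left(f,x \right)} = \sqrt{12 + x}$ ($I{\left(f,x \right)} = \sqrt{3 \cdot 3 + \left(x + 3\right)} = \sqrt{9 + \left(3 + x\right)} = \sqrt{12 + x}$)
$z = \frac{\left(11 + 2 \sqrt{3}\right)^{2}}{4}$ ($z = \frac{\left(11 + \sqrt{12 + 0}\right)^{2}}{4} = \frac{\left(11 + \sqrt{12}\right)^{2}}{4} = \frac{\left(11 + 2 \sqrt{3}\right)^{2}}{4} \approx 52.303$)
$-125 - z = -125 - \left(\frac{133}{4} + 11 \sqrt{3}\right) = - \frac{633}{4} - 11 \sqrt{3}$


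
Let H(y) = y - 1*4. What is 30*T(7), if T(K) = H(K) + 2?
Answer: 150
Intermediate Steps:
H(y) = -4 + y (H(y) = y - 4 = -4 + y)
T(K) = -2 + K (T(K) = (-4 + K) + 2 = -2 + K)
30*T(7) = 30*(-2 + 7) = 30*5 = 150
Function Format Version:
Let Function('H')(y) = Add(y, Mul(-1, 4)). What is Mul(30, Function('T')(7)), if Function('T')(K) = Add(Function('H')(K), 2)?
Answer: 150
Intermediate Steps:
Function('H')(y) = Add(-4, y) (Function('H')(y) = Add(y, -4) = Add(-4, y))
Function('T')(K) = Add(-2, K) (Function('T')(K) = Add(Add(-4, K), 2) = Add(-2, K))
Mul(30, Function('T')(7)) = Mul(30, Add(-2, 7)) = Mul(30, 5) = 150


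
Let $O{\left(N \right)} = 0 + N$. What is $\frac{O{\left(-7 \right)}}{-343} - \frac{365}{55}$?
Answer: $- \frac{3566}{539} \approx -6.616$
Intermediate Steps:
$O{\left(N \right)} = N$
$\frac{O{\left(-7 \right)}}{-343} - \frac{365}{55} = - \frac{7}{-343} - \frac{365}{55} = \left(-7\right) \left(- \frac{1}{343}\right) - \frac{73}{11} = \frac{1}{49} - \frac{73}{11} = - \frac{3566}{539}$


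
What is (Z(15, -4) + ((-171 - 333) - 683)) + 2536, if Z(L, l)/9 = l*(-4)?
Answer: 1493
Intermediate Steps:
Z(L, l) = -36*l (Z(L, l) = 9*(l*(-4)) = 9*(-4*l) = -36*l)
(Z(15, -4) + ((-171 - 333) - 683)) + 2536 = (-36*(-4) + ((-171 - 333) - 683)) + 2536 = (144 + (-504 - 683)) + 2536 = (144 - 1187) + 2536 = -1043 + 2536 = 1493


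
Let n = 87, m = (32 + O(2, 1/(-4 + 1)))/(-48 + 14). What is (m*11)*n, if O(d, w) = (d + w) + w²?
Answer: -48488/51 ≈ -950.75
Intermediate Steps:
O(d, w) = d + w + w²
m = -152/153 (m = (32 + (2 + 1/(-4 + 1) + (1/(-4 + 1))²))/(-48 + 14) = (32 + (2 + 1/(-3) + (1/(-3))²))/(-34) = (32 + (2 - ⅓ + (-⅓)²))*(-1/34) = (32 + (2 - ⅓ + ⅑))*(-1/34) = (32 + 16/9)*(-1/34) = (304/9)*(-1/34) = -152/153 ≈ -0.99346)
(m*11)*n = -152/153*11*87 = -1672/153*87 = -48488/51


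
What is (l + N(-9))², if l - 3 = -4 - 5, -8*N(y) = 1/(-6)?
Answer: 82369/2304 ≈ 35.750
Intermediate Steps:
N(y) = 1/48 (N(y) = -⅛/(-6) = -⅛*(-⅙) = 1/48)
l = -6 (l = 3 + (-4 - 5) = 3 - 9 = -6)
(l + N(-9))² = (-6 + 1/48)² = (-287/48)² = 82369/2304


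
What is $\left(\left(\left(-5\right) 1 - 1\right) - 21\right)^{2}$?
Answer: $729$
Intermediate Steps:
$\left(\left(\left(-5\right) 1 - 1\right) - 21\right)^{2} = \left(\left(-5 - 1\right) - 21\right)^{2} = \left(-6 - 21\right)^{2} = \left(-27\right)^{2} = 729$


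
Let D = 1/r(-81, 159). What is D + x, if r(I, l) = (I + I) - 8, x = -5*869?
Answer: -738651/170 ≈ -4345.0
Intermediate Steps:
x = -4345
r(I, l) = -8 + 2*I (r(I, l) = 2*I - 8 = -8 + 2*I)
D = -1/170 (D = 1/(-8 + 2*(-81)) = 1/(-8 - 162) = 1/(-170) = -1/170 ≈ -0.0058824)
D + x = -1/170 - 4345 = -738651/170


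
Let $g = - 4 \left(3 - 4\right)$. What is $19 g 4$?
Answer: $304$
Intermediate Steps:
$g = 4$ ($g = \left(-4\right) \left(-1\right) = 4$)
$19 g 4 = 19 \cdot 4 \cdot 4 = 76 \cdot 4 = 304$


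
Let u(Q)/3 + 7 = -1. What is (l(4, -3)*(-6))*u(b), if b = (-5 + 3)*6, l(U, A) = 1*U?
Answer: 576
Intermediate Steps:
l(U, A) = U
b = -12 (b = -2*6 = -12)
u(Q) = -24 (u(Q) = -21 + 3*(-1) = -21 - 3 = -24)
(l(4, -3)*(-6))*u(b) = (4*(-6))*(-24) = -24*(-24) = 576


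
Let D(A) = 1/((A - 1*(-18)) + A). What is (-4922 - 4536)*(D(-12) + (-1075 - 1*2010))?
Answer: 87538519/3 ≈ 2.9180e+7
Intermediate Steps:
D(A) = 1/(18 + 2*A) (D(A) = 1/((A + 18) + A) = 1/((18 + A) + A) = 1/(18 + 2*A))
(-4922 - 4536)*(D(-12) + (-1075 - 1*2010)) = (-4922 - 4536)*(1/(2*(9 - 12)) + (-1075 - 1*2010)) = -9458*((1/2)/(-3) + (-1075 - 2010)) = -9458*((1/2)*(-1/3) - 3085) = -9458*(-1/6 - 3085) = -9458*(-18511/6) = 87538519/3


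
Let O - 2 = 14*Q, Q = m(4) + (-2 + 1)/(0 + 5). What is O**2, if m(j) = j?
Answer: 76176/25 ≈ 3047.0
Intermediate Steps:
Q = 19/5 (Q = 4 + (-2 + 1)/(0 + 5) = 4 - 1/5 = 19/5 ≈ 3.8000)
O = 276/5 (O = 2 + 14*(19/5) = 2 + 266/5 = 276/5 ≈ 55.200)
O**2 = (276/5)**2 = 76176/25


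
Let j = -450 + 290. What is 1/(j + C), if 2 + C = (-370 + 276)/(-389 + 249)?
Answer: -70/11293 ≈ -0.0061985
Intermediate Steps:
C = -93/70 (C = -2 + (-370 + 276)/(-389 + 249) = -2 - 94/(-140) = -2 - 94*(-1/140) = -2 + 47/70 = -93/70 ≈ -1.3286)
j = -160
1/(j + C) = 1/(-160 - 93/70) = 1/(-11293/70) = -70/11293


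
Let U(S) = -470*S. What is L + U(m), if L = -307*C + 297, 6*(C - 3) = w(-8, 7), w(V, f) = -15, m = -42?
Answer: 39767/2 ≈ 19884.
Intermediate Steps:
C = 1/2 (C = 3 + (1/6)*(-15) = 3 - 5/2 = 1/2 ≈ 0.50000)
L = 287/2 (L = -307*1/2 + 297 = -307/2 + 297 = 287/2 ≈ 143.50)
L + U(m) = 287/2 - 470*(-42) = 287/2 + 19740 = 39767/2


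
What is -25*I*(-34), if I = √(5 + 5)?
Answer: 850*√10 ≈ 2687.9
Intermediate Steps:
I = √10 ≈ 3.1623
-25*I*(-34) = -25*√10*(-34) = 850*√10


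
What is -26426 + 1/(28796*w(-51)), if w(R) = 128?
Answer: -97403276287/3685888 ≈ -26426.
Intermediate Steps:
-26426 + 1/(28796*w(-51)) = -26426 + 1/(28796*128) = -26426 + (1/28796)*(1/128) = -26426 + 1/3685888 = -97403276287/3685888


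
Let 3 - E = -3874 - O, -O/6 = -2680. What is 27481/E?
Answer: 27481/19957 ≈ 1.3770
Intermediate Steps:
O = 16080 (O = -6*(-2680) = 16080)
E = 19957 (E = 3 - (-3874 - 1*16080) = 3 - (-3874 - 16080) = 3 - 1*(-19954) = 3 + 19954 = 19957)
27481/E = 27481/19957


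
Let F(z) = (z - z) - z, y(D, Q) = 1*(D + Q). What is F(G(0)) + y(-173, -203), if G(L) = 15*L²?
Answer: -376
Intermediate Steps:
y(D, Q) = D + Q
F(z) = -z (F(z) = 0 - z = -z)
F(G(0)) + y(-173, -203) = -15*0² + (-173 - 203) = -15*0 - 376 = -1*0 - 376 = 0 - 376 = -376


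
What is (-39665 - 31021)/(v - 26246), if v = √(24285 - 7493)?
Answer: 154602063/57402977 + 11781*√4198/57402977 ≈ 2.7066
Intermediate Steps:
v = 2*√4198 (v = √16792 = 2*√4198 ≈ 129.58)
(-39665 - 31021)/(v - 26246) = (-39665 - 31021)/(2*√4198 - 26246) = -70686/(-26246 + 2*√4198)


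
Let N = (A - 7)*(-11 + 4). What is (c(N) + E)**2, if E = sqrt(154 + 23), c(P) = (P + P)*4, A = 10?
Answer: (168 - sqrt(177))**2 ≈ 23931.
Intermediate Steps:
N = -21 (N = (10 - 7)*(-11 + 4) = 3*(-7) = -21)
c(P) = 8*P (c(P) = (2*P)*4 = 8*P)
E = sqrt(177) ≈ 13.304
(c(N) + E)**2 = (8*(-21) + sqrt(177))**2 = (-168 + sqrt(177))**2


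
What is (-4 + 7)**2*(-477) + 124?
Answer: -4169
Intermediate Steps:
(-4 + 7)**2*(-477) + 124 = 3**2*(-477) + 124 = 9*(-477) + 124 = -4293 + 124 = -4169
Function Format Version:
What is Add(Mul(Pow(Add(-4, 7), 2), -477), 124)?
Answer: -4169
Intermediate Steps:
Add(Mul(Pow(Add(-4, 7), 2), -477), 124) = Add(Mul(Pow(3, 2), -477), 124) = Add(Mul(9, -477), 124) = Add(-4293, 124) = -4169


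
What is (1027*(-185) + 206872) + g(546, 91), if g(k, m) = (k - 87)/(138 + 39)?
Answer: 995896/59 ≈ 16880.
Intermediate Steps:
g(k, m) = -29/59 + k/177 (g(k, m) = (-87 + k)/177 = (-87 + k)*(1/177) = -29/59 + k/177)
(1027*(-185) + 206872) + g(546, 91) = (1027*(-185) + 206872) + (-29/59 + (1/177)*546) = (-189995 + 206872) + (-29/59 + 182/59) = 16877 + 153/59 = 995896/59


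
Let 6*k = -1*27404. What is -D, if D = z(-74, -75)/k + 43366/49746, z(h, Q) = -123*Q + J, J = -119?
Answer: 191190074/170404923 ≈ 1.1220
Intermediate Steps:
z(h, Q) = -119 - 123*Q (z(h, Q) = -123*Q - 119 = -119 - 123*Q)
k = -13702/3 (k = (-1*27404)/6 = (1/6)*(-27404) = -13702/3 ≈ -4567.3)
D = -191190074/170404923 (D = (-119 - 123*(-75))/(-13702/3) + 43366/49746 = (-119 + 9225)*(-3/13702) + 43366*(1/49746) = 9106*(-3/13702) + 21683/24873 = -13659/6851 + 21683/24873 = -191190074/170404923 ≈ -1.1220)
-D = -1*(-191190074/170404923) = 191190074/170404923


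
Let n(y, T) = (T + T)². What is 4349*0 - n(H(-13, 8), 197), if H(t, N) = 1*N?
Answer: -155236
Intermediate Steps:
H(t, N) = N
n(y, T) = 4*T² (n(y, T) = (2*T)² = 4*T²)
4349*0 - n(H(-13, 8), 197) = 4349*0 - 4*197² = 0 - 4*38809 = 0 - 1*155236 = 0 - 155236 = -155236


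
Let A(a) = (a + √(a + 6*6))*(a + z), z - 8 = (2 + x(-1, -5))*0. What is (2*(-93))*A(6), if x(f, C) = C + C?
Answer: -15624 - 2604*√42 ≈ -32500.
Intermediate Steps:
x(f, C) = 2*C
z = 8 (z = 8 + (2 + 2*(-5))*0 = 8 + (2 - 10)*0 = 8 - 8*0 = 8 + 0 = 8)
A(a) = (8 + a)*(a + √(36 + a)) (A(a) = (a + √(a + 6*6))*(a + 8) = (a + √(a + 36))*(8 + a) = (a + √(36 + a))*(8 + a) = (8 + a)*(a + √(36 + a)))
(2*(-93))*A(6) = (2*(-93))*(6² + 8*6 + 8*√(36 + 6) + 6*√(36 + 6)) = -186*(36 + 48 + 8*√42 + 6*√42) = -186*(84 + 14*√42) = -15624 - 2604*√42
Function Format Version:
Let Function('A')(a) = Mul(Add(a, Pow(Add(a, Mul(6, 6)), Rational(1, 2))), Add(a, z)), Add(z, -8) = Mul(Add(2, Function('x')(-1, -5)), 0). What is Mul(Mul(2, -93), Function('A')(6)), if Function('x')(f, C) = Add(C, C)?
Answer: Add(-15624, Mul(-2604, Pow(42, Rational(1, 2)))) ≈ -32500.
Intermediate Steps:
Function('x')(f, C) = Mul(2, C)
z = 8 (z = Add(8, Mul(Add(2, Mul(2, -5)), 0)) = Add(8, Mul(Add(2, -10), 0)) = Add(8, Mul(-8, 0)) = Add(8, 0) = 8)
Function('A')(a) = Mul(Add(8, a), Add(a, Pow(Add(36, a), Rational(1, 2)))) (Function('A')(a) = Mul(Add(a, Pow(Add(a, Mul(6, 6)), Rational(1, 2))), Add(a, 8)) = Mul(Add(a, Pow(Add(a, 36), Rational(1, 2))), Add(8, a)) = Mul(Add(a, Pow(Add(36, a), Rational(1, 2))), Add(8, a)) = Mul(Add(8, a), Add(a, Pow(Add(36, a), Rational(1, 2)))))
Mul(Mul(2, -93), Function('A')(6)) = Mul(Mul(2, -93), Add(Pow(6, 2), Mul(8, 6), Mul(8, Pow(Add(36, 6), Rational(1, 2))), Mul(6, Pow(Add(36, 6), Rational(1, 2))))) = Mul(-186, Add(36, 48, Mul(8, Pow(42, Rational(1, 2))), Mul(6, Pow(42, Rational(1, 2))))) = Mul(-186, Add(84, Mul(14, Pow(42, Rational(1, 2))))) = Add(-15624, Mul(-2604, Pow(42, Rational(1, 2))))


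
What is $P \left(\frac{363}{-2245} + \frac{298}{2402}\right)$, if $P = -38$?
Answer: $\frac{3855404}{2696245} \approx 1.4299$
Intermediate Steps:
$P \left(\frac{363}{-2245} + \frac{298}{2402}\right) = - 38 \left(\frac{363}{-2245} + \frac{298}{2402}\right) = - 38 \left(363 \left(- \frac{1}{2245}\right) + 298 \cdot \frac{1}{2402}\right) = - 38 \left(- \frac{363}{2245} + \frac{149}{1201}\right) = \left(-38\right) \left(- \frac{101458}{2696245}\right) = \frac{3855404}{2696245}$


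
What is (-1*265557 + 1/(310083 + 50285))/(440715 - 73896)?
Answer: -95698244975/132189829392 ≈ -0.72395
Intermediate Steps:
(-1*265557 + 1/(310083 + 50285))/(440715 - 73896) = (-265557 + 1/360368)/366819 = (-265557 + 1/360368)*(1/366819) = -95698244975/360368*1/366819 = -95698244975/132189829392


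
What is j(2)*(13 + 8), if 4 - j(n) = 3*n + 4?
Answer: -126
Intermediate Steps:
j(n) = -3*n (j(n) = 4 - (3*n + 4) = 4 - (4 + 3*n) = 4 + (-4 - 3*n) = -3*n)
j(2)*(13 + 8) = (-3*2)*(13 + 8) = -6*21 = -126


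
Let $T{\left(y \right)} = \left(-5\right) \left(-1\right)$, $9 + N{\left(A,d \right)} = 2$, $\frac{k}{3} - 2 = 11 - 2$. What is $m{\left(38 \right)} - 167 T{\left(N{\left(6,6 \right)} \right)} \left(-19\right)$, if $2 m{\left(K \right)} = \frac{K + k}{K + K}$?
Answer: $\frac{2411551}{152} \approx 15865.0$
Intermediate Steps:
$k = 33$ ($k = 6 + 3 \left(11 - 2\right) = 6 + 3 \cdot 9 = 6 + 27 = 33$)
$N{\left(A,d \right)} = -7$ ($N{\left(A,d \right)} = -9 + 2 = -7$)
$m{\left(K \right)} = \frac{33 + K}{4 K}$ ($m{\left(K \right)} = \frac{\left(K + 33\right) \frac{1}{K + K}}{2} = \frac{\left(33 + K\right) \frac{1}{2 K}}{2} = \frac{\frac{1}{2} \frac{1}{K} \left(33 + K\right)}{2} = \frac{33 + K}{4 K}$)
$T{\left(y \right)} = 5$
$m{\left(38 \right)} - 167 T{\left(N{\left(6,6 \right)} \right)} \left(-19\right) = \frac{33 + 38}{4 \cdot 38} - 167 \cdot 5 \left(-19\right) = \frac{1}{4} \cdot \frac{1}{38} \cdot 71 - -15865 = \frac{71}{152} + 15865 = \frac{2411551}{152}$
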